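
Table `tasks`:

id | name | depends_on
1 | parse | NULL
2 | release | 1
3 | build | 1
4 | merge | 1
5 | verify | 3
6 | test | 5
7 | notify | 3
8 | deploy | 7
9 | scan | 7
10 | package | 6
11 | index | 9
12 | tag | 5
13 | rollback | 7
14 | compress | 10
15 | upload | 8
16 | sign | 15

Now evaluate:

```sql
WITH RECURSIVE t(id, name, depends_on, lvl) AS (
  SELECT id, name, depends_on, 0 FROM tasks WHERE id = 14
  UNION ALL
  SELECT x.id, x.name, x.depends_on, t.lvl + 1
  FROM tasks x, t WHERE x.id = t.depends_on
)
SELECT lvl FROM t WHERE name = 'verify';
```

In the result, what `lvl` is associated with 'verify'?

Base: id=14 (compress), depends_on=10, lvl 0.
Iteration 1: join on id=10 -> package (id 10, depends_on=6, lvl 1).
Iteration 2: join on id=6 -> test (id 6, depends_on=5, lvl 2).
Iteration 3: join on id=5 -> verify (id 5, depends_on=3, lvl 3).
Iteration 4: join on id=3 -> build (id 3, depends_on=1, lvl 4).
Iteration 5: join on id=1 -> parse (id 1, depends_on=NULL, lvl 5).
Iteration 6: depends_on is NULL; no match; recursion stops.

3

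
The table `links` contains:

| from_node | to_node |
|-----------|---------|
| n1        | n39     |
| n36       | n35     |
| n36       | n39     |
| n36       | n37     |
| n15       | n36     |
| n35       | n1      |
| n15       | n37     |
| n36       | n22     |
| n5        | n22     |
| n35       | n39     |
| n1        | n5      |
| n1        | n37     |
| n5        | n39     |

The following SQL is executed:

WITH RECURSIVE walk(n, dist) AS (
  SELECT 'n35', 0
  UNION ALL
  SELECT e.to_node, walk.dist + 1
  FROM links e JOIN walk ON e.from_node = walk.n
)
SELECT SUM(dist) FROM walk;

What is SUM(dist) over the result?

14

Base: (n35, dist=0).
Iteration 1: edges from {n35} -> (n1, dist=1), (n39, dist=1).
Iteration 2: edges from {n1,n39} -> (n37, dist=2), (n39, dist=2), (n5, dist=2).
Iteration 3: edges from {n37,n39,n5} -> (n22, dist=3), (n39, dist=3).
Iteration 4: no outgoing edges from {n22,n39}; recursion stops.
SUM(dist) = 0 + 1 + 1 + 2 + 2 + 2 + 3 + 3 = 14.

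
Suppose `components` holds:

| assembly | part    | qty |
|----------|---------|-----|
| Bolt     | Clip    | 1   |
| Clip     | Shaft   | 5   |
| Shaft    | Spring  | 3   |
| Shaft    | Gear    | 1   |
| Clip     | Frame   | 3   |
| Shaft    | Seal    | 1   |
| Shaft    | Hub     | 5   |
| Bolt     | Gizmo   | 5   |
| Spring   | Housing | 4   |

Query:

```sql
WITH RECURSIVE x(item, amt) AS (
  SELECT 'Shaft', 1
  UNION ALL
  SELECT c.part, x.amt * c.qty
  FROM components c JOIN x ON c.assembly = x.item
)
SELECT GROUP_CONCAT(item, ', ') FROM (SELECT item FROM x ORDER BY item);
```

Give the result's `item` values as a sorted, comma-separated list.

Base: (Shaft, amt=1).
Iteration 1: components of {Shaft} -> Gear = 1*1 = 1, Hub = 1*5 = 5, Seal = 1*1 = 1, Spring = 1*3 = 3.
Iteration 2: components of {Gear,Hub,Seal,Spring} -> Housing = 3*4 = 12.
Iteration 3: no further components; recursion stops.

Gear, Housing, Hub, Seal, Shaft, Spring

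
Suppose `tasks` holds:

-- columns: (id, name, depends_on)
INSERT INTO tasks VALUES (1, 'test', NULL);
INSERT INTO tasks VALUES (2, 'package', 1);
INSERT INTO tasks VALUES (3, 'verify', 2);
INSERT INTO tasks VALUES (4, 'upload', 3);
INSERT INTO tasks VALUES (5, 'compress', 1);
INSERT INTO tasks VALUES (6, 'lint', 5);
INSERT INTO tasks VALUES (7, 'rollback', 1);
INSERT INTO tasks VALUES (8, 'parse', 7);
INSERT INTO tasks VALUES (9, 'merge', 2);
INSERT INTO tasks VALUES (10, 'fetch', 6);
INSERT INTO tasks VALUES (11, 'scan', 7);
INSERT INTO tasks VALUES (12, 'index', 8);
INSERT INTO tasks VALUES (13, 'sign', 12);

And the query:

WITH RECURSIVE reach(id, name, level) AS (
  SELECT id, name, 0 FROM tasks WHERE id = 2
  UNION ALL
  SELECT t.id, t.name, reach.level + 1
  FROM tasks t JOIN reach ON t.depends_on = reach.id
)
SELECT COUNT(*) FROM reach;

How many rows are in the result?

Base: id=2 (package) at level 0.
Iteration 1: rows with depends_on in {2} -> verify (id 3, level 1), merge (id 9, level 1).
Iteration 2: rows with depends_on in {3,9} -> upload (id 4, level 2).
Iteration 3: no rows with depends_on in {4}; recursion stops.
Total rows emitted: 4.

4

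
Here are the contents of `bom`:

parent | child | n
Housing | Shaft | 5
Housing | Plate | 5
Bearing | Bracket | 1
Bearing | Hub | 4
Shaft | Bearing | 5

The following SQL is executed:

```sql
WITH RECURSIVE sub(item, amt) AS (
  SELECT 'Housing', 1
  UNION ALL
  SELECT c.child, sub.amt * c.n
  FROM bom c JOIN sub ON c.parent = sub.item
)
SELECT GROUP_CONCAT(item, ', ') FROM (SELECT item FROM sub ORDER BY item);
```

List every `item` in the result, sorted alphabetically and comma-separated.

Bearing, Bracket, Housing, Hub, Plate, Shaft

Base: (Housing, amt=1).
Iteration 1: components of {Housing} -> Plate = 1*5 = 5, Shaft = 1*5 = 5.
Iteration 2: components of {Plate,Shaft} -> Bearing = 5*5 = 25.
Iteration 3: components of {Bearing} -> Bracket = 25*1 = 25, Hub = 25*4 = 100.
Iteration 4: no further components; recursion stops.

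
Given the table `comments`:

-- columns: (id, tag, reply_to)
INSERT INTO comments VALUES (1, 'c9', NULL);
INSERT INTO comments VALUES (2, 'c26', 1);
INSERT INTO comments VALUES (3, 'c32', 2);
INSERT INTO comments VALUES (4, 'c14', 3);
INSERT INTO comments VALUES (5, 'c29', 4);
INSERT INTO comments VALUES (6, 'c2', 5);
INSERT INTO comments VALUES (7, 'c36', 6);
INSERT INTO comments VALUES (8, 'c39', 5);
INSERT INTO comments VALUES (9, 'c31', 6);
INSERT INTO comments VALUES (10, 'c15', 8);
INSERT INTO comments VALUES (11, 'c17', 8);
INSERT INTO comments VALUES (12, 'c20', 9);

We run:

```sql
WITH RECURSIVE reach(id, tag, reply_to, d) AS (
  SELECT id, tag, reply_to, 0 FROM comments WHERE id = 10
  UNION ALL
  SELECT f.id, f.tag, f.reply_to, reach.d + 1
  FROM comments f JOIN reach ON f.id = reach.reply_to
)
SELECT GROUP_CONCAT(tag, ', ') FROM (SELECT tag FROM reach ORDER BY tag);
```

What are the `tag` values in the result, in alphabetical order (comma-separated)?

c14, c15, c26, c29, c32, c39, c9

Base: id=10 (c15), reply_to=8, d 0.
Iteration 1: join on id=8 -> c39 (id 8, reply_to=5, d 1).
Iteration 2: join on id=5 -> c29 (id 5, reply_to=4, d 2).
Iteration 3: join on id=4 -> c14 (id 4, reply_to=3, d 3).
Iteration 4: join on id=3 -> c32 (id 3, reply_to=2, d 4).
Iteration 5: join on id=2 -> c26 (id 2, reply_to=1, d 5).
Iteration 6: join on id=1 -> c9 (id 1, reply_to=NULL, d 6).
Iteration 7: reply_to is NULL; no match; recursion stops.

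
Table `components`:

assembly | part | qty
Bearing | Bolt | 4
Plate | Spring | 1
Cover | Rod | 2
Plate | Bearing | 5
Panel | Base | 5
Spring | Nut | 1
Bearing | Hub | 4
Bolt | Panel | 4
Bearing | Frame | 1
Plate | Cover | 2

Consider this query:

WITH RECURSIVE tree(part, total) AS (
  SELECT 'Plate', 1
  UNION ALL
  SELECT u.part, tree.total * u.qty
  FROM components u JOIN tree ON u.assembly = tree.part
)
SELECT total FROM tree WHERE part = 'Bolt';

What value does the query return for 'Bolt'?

Base: (Plate, total=1).
Iteration 1: components of {Plate} -> Bearing = 1*5 = 5, Cover = 1*2 = 2, Spring = 1*1 = 1.
Iteration 2: components of {Bearing,Cover,Spring} -> Bolt = 5*4 = 20, Frame = 5*1 = 5, Hub = 5*4 = 20, Nut = 1*1 = 1, Rod = 2*2 = 4.
Iteration 3: components of {Bolt,Frame,Hub,Nut,Rod} -> Panel = 20*4 = 80.
Iteration 4: components of {Panel} -> Base = 80*5 = 400.
Iteration 5: no further components; recursion stops.

20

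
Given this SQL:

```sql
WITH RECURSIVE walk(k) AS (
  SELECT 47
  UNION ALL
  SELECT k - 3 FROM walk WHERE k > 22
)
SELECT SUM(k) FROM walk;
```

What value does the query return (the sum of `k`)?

Base: k=47.
Iteration 1: 47 > 22 holds -> k = 47 - 3 = 44.
Iteration 2: 44 > 22 holds -> k = 44 - 3 = 41.
Iteration 3: 41 > 22 holds -> k = 41 - 3 = 38.
Iteration 4: 38 > 22 holds -> k = 38 - 3 = 35.
Iteration 5: 35 > 22 holds -> k = 35 - 3 = 32.
Iteration 6: 32 > 22 holds -> k = 32 - 3 = 29.
Iteration 7: 29 > 22 holds -> k = 29 - 3 = 26.
Iteration 8: 26 > 22 holds -> k = 26 - 3 = 23.
Iteration 9: 23 > 22 holds -> k = 23 - 3 = 20.
Iteration 10: 20 > 22 fails; recursion stops.
SUM(k) = 47 + 44 + 41 + 38 + 35 + 32 + 29 + 26 + 23 + 20 = 335.

335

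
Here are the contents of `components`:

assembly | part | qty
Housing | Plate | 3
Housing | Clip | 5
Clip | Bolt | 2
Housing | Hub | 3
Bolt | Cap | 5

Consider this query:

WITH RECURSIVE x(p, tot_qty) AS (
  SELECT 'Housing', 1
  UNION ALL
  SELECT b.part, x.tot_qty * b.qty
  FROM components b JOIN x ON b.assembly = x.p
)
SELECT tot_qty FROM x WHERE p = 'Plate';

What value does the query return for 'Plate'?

3

Base: (Housing, tot_qty=1).
Iteration 1: components of {Housing} -> Clip = 1*5 = 5, Hub = 1*3 = 3, Plate = 1*3 = 3.
Iteration 2: components of {Clip,Hub,Plate} -> Bolt = 5*2 = 10.
Iteration 3: components of {Bolt} -> Cap = 10*5 = 50.
Iteration 4: no further components; recursion stops.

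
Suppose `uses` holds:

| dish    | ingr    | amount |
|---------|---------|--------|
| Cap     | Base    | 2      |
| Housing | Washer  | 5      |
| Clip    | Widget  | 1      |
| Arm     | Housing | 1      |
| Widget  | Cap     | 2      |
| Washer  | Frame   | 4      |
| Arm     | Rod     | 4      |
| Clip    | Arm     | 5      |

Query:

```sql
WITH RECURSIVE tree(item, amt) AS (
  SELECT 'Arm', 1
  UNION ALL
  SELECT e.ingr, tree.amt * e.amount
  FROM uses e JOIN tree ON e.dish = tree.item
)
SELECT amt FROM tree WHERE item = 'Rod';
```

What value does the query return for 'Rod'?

Base: (Arm, amt=1).
Iteration 1: components of {Arm} -> Housing = 1*1 = 1, Rod = 1*4 = 4.
Iteration 2: components of {Housing,Rod} -> Washer = 1*5 = 5.
Iteration 3: components of {Washer} -> Frame = 5*4 = 20.
Iteration 4: no further components; recursion stops.

4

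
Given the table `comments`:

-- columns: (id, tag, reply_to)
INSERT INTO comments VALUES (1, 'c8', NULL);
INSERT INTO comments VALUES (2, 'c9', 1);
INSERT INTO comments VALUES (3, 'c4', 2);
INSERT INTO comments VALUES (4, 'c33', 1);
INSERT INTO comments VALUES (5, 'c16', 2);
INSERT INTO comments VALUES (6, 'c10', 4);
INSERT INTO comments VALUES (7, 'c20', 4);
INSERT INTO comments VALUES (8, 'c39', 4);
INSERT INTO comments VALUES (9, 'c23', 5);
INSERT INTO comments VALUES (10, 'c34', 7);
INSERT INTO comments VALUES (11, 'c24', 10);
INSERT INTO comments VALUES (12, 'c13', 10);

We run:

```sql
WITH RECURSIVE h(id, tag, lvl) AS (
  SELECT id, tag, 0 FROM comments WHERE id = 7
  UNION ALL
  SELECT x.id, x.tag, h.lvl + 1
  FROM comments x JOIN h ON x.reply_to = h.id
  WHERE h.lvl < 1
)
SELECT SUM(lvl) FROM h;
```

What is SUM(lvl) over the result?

Base: id=7 (c20) at lvl 0.
Iteration 1: rows with reply_to in {7} -> c34 (id 10, lvl 1).
Iteration 2: lvl < 1 fails for all current rows; recursion stops.
SUM(lvl) = 0 + 1 = 1.

1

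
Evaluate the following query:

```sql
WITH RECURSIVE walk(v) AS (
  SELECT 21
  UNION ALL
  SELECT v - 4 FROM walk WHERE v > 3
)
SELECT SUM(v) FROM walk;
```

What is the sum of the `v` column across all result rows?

66

Base: v=21.
Iteration 1: 21 > 3 holds -> v = 21 - 4 = 17.
Iteration 2: 17 > 3 holds -> v = 17 - 4 = 13.
Iteration 3: 13 > 3 holds -> v = 13 - 4 = 9.
Iteration 4: 9 > 3 holds -> v = 9 - 4 = 5.
Iteration 5: 5 > 3 holds -> v = 5 - 4 = 1.
Iteration 6: 1 > 3 fails; recursion stops.
SUM(v) = 21 + 17 + 13 + 9 + 5 + 1 = 66.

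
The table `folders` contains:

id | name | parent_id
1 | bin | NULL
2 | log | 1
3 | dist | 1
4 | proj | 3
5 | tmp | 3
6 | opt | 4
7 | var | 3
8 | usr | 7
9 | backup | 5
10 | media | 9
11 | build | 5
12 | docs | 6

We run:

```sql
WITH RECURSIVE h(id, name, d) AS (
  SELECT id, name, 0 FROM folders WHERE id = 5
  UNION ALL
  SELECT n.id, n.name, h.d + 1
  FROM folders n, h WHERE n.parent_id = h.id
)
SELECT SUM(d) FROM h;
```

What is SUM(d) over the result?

4

Base: id=5 (tmp) at d 0.
Iteration 1: rows with parent_id in {5} -> backup (id 9, d 1), build (id 11, d 1).
Iteration 2: rows with parent_id in {9,11} -> media (id 10, d 2).
Iteration 3: no rows with parent_id in {10}; recursion stops.
SUM(d) = 0 + 1 + 1 + 2 = 4.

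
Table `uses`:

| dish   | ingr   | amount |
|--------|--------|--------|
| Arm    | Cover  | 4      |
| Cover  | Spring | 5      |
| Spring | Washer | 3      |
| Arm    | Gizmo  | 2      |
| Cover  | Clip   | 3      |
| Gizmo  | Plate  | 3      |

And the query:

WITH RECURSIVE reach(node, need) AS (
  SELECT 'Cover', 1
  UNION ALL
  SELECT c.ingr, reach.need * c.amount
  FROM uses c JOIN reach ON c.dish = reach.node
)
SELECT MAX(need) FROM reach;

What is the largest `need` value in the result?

15

Base: (Cover, need=1).
Iteration 1: components of {Cover} -> Clip = 1*3 = 3, Spring = 1*5 = 5.
Iteration 2: components of {Clip,Spring} -> Washer = 5*3 = 15.
Iteration 3: no further components; recursion stops.
need values: 1, 5, 3, 15; the maximum is 15.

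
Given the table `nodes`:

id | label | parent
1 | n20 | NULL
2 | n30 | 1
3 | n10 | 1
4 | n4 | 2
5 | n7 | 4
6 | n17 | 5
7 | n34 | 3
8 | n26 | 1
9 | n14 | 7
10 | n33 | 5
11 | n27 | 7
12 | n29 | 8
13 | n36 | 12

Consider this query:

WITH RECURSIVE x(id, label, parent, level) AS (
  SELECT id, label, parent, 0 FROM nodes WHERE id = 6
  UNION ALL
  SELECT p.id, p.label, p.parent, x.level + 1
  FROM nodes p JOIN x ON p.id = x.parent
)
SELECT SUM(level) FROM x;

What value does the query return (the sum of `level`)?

10

Base: id=6 (n17), parent=5, level 0.
Iteration 1: join on id=5 -> n7 (id 5, parent=4, level 1).
Iteration 2: join on id=4 -> n4 (id 4, parent=2, level 2).
Iteration 3: join on id=2 -> n30 (id 2, parent=1, level 3).
Iteration 4: join on id=1 -> n20 (id 1, parent=NULL, level 4).
Iteration 5: parent is NULL; no match; recursion stops.
SUM(level) = 0 + 1 + 2 + 3 + 4 = 10.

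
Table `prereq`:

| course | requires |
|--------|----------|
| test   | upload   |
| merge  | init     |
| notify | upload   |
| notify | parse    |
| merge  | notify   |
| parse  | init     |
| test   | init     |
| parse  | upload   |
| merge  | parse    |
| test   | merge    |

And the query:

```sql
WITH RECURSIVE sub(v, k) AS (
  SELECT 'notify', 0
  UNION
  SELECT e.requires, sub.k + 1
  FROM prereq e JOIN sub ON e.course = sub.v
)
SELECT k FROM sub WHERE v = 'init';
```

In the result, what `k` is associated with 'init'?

Base: (notify, k=0).
Iteration 1: edges from {notify} -> (parse, k=1), (upload, k=1).
Iteration 2: edges from {parse,upload} -> (init, k=2), (upload, k=2).
Iteration 3: no outgoing edges from {init,upload}; recursion stops.

2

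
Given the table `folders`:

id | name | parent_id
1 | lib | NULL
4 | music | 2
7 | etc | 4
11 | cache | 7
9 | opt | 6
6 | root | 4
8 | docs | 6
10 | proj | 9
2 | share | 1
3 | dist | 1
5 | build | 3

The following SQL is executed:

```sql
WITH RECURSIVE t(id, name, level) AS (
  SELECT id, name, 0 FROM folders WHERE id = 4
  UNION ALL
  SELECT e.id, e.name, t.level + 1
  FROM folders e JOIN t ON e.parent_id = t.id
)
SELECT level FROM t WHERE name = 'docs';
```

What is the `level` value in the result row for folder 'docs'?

2

Base: id=4 (music) at level 0.
Iteration 1: rows with parent_id in {4} -> root (id 6, level 1), etc (id 7, level 1).
Iteration 2: rows with parent_id in {6,7} -> docs (id 8, level 2), opt (id 9, level 2), cache (id 11, level 2).
Iteration 3: rows with parent_id in {8,9,11} -> proj (id 10, level 3).
Iteration 4: no rows with parent_id in {10}; recursion stops.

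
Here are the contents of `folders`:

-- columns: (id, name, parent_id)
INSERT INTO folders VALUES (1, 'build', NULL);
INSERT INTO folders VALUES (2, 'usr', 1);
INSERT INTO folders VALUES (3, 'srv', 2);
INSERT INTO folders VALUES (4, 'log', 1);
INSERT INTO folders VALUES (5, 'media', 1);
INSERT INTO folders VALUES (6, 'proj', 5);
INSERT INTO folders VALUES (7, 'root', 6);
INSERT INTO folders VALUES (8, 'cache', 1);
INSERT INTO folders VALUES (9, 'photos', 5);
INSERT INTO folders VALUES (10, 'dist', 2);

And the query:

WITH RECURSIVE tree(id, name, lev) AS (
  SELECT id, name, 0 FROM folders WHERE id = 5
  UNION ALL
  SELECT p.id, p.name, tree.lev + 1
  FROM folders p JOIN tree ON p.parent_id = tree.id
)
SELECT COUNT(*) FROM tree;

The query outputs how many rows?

4

Base: id=5 (media) at lev 0.
Iteration 1: rows with parent_id in {5} -> proj (id 6, lev 1), photos (id 9, lev 1).
Iteration 2: rows with parent_id in {6,9} -> root (id 7, lev 2).
Iteration 3: no rows with parent_id in {7}; recursion stops.
Total rows emitted: 4.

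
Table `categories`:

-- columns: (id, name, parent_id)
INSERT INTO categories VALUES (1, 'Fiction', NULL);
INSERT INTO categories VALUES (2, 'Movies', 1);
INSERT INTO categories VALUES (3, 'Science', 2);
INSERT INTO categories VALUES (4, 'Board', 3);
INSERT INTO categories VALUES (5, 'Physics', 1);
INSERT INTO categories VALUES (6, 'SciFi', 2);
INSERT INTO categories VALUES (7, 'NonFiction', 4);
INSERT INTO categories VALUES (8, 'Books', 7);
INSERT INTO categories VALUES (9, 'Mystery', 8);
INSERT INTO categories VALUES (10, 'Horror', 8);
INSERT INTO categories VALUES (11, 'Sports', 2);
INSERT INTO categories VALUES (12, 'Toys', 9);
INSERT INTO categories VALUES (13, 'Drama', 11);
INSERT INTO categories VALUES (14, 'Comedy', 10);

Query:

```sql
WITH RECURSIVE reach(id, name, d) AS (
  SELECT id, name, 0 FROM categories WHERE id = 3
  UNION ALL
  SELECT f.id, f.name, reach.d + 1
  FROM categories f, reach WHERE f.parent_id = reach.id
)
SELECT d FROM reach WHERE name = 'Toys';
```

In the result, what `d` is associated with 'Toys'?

5

Base: id=3 (Science) at d 0.
Iteration 1: rows with parent_id in {3} -> Board (id 4, d 1).
Iteration 2: rows with parent_id in {4} -> NonFiction (id 7, d 2).
Iteration 3: rows with parent_id in {7} -> Books (id 8, d 3).
Iteration 4: rows with parent_id in {8} -> Mystery (id 9, d 4), Horror (id 10, d 4).
Iteration 5: rows with parent_id in {9,10} -> Toys (id 12, d 5), Comedy (id 14, d 5).
Iteration 6: no rows with parent_id in {12,14}; recursion stops.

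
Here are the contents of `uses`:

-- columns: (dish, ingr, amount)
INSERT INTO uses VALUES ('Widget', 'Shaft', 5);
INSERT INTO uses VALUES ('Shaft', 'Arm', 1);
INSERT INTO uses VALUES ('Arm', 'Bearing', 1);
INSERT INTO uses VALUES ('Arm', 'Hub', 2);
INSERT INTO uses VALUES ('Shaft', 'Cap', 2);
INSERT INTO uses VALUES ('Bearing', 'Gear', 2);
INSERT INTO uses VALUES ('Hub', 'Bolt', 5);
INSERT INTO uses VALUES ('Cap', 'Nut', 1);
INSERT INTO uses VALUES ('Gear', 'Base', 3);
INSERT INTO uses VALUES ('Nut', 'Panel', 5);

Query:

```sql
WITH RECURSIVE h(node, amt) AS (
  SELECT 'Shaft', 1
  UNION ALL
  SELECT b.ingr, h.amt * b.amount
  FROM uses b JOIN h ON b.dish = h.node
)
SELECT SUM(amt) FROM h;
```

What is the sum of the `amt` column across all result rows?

37

Base: (Shaft, amt=1).
Iteration 1: components of {Shaft} -> Arm = 1*1 = 1, Cap = 1*2 = 2.
Iteration 2: components of {Arm,Cap} -> Bearing = 1*1 = 1, Hub = 1*2 = 2, Nut = 2*1 = 2.
Iteration 3: components of {Bearing,Hub,Nut} -> Bolt = 2*5 = 10, Gear = 1*2 = 2, Panel = 2*5 = 10.
Iteration 4: components of {Bolt,Gear,Panel} -> Base = 2*3 = 6.
Iteration 5: no further components; recursion stops.
SUM(amt) = 1 + 1 + 2 + 1 + 2 + 2 + 2 + 10 + 10 + 6 = 37.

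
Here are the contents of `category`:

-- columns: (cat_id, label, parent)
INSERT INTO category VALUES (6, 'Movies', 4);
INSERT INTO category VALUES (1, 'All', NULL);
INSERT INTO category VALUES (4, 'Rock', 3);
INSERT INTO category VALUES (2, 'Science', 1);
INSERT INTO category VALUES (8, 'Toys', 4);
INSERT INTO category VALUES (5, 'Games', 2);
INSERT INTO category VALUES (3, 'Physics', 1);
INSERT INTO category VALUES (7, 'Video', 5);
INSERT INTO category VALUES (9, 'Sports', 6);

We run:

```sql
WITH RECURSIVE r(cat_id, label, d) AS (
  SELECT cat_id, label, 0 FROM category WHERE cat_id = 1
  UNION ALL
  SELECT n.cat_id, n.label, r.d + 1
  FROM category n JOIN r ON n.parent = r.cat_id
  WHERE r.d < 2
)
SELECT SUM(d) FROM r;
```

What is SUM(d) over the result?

Base: cat_id=1 (All) at d 0.
Iteration 1: rows with parent in {1} -> Science (id 2, d 1), Physics (id 3, d 1).
Iteration 2: rows with parent in {2,3} -> Rock (id 4, d 2), Games (id 5, d 2).
Iteration 3: d < 2 fails for all current rows; recursion stops.
SUM(d) = 0 + 1 + 1 + 2 + 2 = 6.

6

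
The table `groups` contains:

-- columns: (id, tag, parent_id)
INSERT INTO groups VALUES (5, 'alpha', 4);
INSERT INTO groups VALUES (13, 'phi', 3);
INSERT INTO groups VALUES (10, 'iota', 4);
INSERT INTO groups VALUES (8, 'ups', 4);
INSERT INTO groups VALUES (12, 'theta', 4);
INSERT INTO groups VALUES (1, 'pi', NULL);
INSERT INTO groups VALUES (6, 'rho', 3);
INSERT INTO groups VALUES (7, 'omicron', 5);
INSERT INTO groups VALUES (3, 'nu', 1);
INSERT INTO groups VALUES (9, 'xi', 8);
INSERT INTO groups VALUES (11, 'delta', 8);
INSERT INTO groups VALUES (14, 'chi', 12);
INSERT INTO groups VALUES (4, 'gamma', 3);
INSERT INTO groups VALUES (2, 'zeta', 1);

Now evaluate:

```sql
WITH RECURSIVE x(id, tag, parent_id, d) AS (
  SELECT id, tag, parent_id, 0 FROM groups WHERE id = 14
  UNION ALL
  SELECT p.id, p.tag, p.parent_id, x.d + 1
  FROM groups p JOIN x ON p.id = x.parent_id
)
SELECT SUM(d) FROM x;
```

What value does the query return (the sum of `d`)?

Base: id=14 (chi), parent_id=12, d 0.
Iteration 1: join on id=12 -> theta (id 12, parent_id=4, d 1).
Iteration 2: join on id=4 -> gamma (id 4, parent_id=3, d 2).
Iteration 3: join on id=3 -> nu (id 3, parent_id=1, d 3).
Iteration 4: join on id=1 -> pi (id 1, parent_id=NULL, d 4).
Iteration 5: parent_id is NULL; no match; recursion stops.
SUM(d) = 0 + 1 + 2 + 3 + 4 = 10.

10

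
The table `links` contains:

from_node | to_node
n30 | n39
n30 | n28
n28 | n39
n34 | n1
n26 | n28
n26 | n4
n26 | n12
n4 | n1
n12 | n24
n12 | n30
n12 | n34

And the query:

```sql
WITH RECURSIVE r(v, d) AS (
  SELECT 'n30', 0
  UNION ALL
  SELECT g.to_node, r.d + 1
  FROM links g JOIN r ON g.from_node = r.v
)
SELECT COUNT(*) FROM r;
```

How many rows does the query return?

Base: (n30, d=0).
Iteration 1: edges from {n30} -> (n28, d=1), (n39, d=1).
Iteration 2: edges from {n28,n39} -> (n39, d=2).
Iteration 3: no outgoing edges from {n39}; recursion stops.
Total rows emitted: 4.

4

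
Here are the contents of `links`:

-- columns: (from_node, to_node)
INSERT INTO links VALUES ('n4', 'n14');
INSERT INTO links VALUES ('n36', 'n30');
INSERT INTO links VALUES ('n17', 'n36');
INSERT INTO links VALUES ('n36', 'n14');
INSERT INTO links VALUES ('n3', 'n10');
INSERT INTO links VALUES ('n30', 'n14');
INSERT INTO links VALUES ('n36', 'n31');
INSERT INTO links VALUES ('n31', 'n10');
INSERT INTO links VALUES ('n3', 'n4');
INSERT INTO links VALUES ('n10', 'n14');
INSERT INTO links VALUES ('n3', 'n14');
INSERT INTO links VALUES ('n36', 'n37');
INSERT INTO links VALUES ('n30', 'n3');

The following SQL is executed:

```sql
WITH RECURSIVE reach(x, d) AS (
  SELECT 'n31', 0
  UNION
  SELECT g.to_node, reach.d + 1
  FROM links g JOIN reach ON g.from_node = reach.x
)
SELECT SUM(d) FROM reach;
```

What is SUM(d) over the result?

3

Base: (n31, d=0).
Iteration 1: edges from {n31} -> (n10, d=1).
Iteration 2: edges from {n10} -> (n14, d=2).
Iteration 3: no outgoing edges from {n14}; recursion stops.
SUM(d) = 0 + 1 + 2 = 3.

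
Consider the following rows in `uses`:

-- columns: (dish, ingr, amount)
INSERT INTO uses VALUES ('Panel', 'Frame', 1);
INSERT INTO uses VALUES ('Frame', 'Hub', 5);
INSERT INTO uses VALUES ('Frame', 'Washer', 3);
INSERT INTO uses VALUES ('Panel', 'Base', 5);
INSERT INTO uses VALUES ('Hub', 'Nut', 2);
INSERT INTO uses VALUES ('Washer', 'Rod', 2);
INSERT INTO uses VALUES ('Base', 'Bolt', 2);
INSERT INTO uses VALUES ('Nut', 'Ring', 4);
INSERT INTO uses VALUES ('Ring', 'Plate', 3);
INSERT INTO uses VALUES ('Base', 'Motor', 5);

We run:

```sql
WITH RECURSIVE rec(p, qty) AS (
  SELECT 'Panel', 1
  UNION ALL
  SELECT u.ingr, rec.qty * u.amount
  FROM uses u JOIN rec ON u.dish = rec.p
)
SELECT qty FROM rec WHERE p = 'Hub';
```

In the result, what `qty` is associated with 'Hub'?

Base: (Panel, qty=1).
Iteration 1: components of {Panel} -> Base = 1*5 = 5, Frame = 1*1 = 1.
Iteration 2: components of {Base,Frame} -> Bolt = 5*2 = 10, Hub = 1*5 = 5, Motor = 5*5 = 25, Washer = 1*3 = 3.
Iteration 3: components of {Bolt,Hub,Motor,Washer} -> Nut = 5*2 = 10, Rod = 3*2 = 6.
Iteration 4: components of {Nut,Rod} -> Ring = 10*4 = 40.
Iteration 5: components of {Ring} -> Plate = 40*3 = 120.
Iteration 6: no further components; recursion stops.

5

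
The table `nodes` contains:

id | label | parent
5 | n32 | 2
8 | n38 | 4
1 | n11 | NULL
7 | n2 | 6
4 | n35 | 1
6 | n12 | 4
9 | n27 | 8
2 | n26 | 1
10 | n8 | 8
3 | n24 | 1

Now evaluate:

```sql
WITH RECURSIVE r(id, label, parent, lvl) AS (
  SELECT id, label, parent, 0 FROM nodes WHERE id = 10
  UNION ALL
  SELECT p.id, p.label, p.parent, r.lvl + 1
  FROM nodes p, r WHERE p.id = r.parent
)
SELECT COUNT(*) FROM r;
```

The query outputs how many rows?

Base: id=10 (n8), parent=8, lvl 0.
Iteration 1: join on id=8 -> n38 (id 8, parent=4, lvl 1).
Iteration 2: join on id=4 -> n35 (id 4, parent=1, lvl 2).
Iteration 3: join on id=1 -> n11 (id 1, parent=NULL, lvl 3).
Iteration 4: parent is NULL; no match; recursion stops.
Total rows emitted: 4.

4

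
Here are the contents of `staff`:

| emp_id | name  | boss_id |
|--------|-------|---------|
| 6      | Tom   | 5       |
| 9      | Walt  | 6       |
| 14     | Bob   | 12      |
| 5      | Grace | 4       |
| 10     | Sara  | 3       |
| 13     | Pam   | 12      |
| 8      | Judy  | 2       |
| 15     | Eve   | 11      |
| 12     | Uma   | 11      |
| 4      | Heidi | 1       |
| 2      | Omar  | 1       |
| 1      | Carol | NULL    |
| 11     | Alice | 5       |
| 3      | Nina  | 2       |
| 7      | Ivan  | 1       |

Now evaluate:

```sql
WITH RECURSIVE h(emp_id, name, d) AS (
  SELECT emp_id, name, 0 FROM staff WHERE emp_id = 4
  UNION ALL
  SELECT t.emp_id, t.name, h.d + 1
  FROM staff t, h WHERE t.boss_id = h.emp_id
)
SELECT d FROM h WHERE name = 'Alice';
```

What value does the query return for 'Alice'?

Base: emp_id=4 (Heidi) at d 0.
Iteration 1: rows with boss_id in {4} -> Grace (id 5, d 1).
Iteration 2: rows with boss_id in {5} -> Tom (id 6, d 2), Alice (id 11, d 2).
Iteration 3: rows with boss_id in {6,11} -> Walt (id 9, d 3), Uma (id 12, d 3), Eve (id 15, d 3).
Iteration 4: rows with boss_id in {9,12,15} -> Pam (id 13, d 4), Bob (id 14, d 4).
Iteration 5: no rows with boss_id in {13,14}; recursion stops.

2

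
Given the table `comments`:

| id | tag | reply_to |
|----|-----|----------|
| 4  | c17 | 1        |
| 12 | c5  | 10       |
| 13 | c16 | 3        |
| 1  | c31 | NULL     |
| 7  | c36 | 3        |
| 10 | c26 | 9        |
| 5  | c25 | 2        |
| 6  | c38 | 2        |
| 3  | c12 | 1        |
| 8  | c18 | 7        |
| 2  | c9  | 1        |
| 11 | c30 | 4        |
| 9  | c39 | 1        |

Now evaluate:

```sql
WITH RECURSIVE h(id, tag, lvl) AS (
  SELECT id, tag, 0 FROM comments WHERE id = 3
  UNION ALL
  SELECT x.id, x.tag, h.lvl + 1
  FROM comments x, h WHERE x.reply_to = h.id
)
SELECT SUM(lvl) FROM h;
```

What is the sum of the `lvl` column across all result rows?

4

Base: id=3 (c12) at lvl 0.
Iteration 1: rows with reply_to in {3} -> c36 (id 7, lvl 1), c16 (id 13, lvl 1).
Iteration 2: rows with reply_to in {7,13} -> c18 (id 8, lvl 2).
Iteration 3: no rows with reply_to in {8}; recursion stops.
SUM(lvl) = 0 + 1 + 1 + 2 = 4.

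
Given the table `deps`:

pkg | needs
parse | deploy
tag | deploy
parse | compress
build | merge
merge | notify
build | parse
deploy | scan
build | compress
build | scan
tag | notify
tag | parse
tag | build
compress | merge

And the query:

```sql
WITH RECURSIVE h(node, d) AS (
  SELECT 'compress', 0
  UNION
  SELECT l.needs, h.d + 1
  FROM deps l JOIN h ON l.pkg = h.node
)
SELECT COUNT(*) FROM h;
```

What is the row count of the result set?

3

Base: (compress, d=0).
Iteration 1: edges from {compress} -> (merge, d=1).
Iteration 2: edges from {merge} -> (notify, d=2).
Iteration 3: no outgoing edges from {notify}; recursion stops.
Total rows emitted: 3.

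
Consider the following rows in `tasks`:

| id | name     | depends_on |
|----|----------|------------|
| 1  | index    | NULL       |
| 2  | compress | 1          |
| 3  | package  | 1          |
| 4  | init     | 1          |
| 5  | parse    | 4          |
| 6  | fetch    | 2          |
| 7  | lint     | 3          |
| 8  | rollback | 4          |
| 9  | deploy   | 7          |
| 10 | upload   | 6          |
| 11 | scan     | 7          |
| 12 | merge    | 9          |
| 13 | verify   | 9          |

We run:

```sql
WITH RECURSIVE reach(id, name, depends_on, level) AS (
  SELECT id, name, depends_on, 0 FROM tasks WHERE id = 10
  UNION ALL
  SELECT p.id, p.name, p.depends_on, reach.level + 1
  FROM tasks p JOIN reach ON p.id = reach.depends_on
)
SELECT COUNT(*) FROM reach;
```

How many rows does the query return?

Base: id=10 (upload), depends_on=6, level 0.
Iteration 1: join on id=6 -> fetch (id 6, depends_on=2, level 1).
Iteration 2: join on id=2 -> compress (id 2, depends_on=1, level 2).
Iteration 3: join on id=1 -> index (id 1, depends_on=NULL, level 3).
Iteration 4: depends_on is NULL; no match; recursion stops.
Total rows emitted: 4.

4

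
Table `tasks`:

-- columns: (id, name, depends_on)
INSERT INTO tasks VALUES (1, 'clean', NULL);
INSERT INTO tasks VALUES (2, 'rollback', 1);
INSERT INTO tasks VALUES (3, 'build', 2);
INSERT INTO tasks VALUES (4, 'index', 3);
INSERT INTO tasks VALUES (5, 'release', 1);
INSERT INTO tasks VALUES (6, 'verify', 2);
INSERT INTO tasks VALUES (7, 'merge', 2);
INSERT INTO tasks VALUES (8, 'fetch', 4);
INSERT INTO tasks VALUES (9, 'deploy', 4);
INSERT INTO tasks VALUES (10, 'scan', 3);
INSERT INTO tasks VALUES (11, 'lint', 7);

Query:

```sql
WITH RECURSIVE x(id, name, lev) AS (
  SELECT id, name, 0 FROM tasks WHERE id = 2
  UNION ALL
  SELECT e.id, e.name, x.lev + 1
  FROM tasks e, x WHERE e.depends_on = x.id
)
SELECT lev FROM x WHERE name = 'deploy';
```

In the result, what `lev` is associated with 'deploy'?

3

Base: id=2 (rollback) at lev 0.
Iteration 1: rows with depends_on in {2} -> build (id 3, lev 1), verify (id 6, lev 1), merge (id 7, lev 1).
Iteration 2: rows with depends_on in {3,6,7} -> index (id 4, lev 2), scan (id 10, lev 2), lint (id 11, lev 2).
Iteration 3: rows with depends_on in {4,10,11} -> fetch (id 8, lev 3), deploy (id 9, lev 3).
Iteration 4: no rows with depends_on in {8,9}; recursion stops.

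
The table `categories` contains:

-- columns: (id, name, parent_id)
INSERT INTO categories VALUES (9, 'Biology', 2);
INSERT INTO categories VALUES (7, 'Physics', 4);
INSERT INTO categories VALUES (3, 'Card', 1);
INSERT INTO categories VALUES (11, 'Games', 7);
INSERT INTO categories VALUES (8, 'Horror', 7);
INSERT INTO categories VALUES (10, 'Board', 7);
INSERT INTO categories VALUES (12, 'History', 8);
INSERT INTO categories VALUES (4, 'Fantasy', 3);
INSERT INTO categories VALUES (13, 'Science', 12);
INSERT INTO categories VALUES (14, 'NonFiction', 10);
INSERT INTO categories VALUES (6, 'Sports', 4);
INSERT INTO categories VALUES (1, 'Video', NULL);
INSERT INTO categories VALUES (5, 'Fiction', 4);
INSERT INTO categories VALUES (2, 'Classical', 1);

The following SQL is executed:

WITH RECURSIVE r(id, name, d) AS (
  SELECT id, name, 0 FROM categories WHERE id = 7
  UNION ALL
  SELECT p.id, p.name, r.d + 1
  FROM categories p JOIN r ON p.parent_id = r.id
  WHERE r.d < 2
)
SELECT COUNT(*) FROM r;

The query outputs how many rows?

6

Base: id=7 (Physics) at d 0.
Iteration 1: rows with parent_id in {7} -> Horror (id 8, d 1), Board (id 10, d 1), Games (id 11, d 1).
Iteration 2: rows with parent_id in {8,10,11} -> History (id 12, d 2), NonFiction (id 14, d 2).
Iteration 3: d < 2 fails for all current rows; recursion stops.
Total rows emitted: 6.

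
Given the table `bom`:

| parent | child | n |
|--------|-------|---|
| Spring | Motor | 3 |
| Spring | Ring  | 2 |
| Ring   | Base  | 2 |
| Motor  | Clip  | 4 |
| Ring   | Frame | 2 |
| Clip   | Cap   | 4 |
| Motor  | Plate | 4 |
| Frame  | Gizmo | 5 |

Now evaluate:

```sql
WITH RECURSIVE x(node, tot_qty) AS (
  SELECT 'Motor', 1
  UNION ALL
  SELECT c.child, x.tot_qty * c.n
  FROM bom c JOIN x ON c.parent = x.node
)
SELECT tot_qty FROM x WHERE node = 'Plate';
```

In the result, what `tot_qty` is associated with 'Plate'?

Base: (Motor, tot_qty=1).
Iteration 1: components of {Motor} -> Clip = 1*4 = 4, Plate = 1*4 = 4.
Iteration 2: components of {Clip,Plate} -> Cap = 4*4 = 16.
Iteration 3: no further components; recursion stops.

4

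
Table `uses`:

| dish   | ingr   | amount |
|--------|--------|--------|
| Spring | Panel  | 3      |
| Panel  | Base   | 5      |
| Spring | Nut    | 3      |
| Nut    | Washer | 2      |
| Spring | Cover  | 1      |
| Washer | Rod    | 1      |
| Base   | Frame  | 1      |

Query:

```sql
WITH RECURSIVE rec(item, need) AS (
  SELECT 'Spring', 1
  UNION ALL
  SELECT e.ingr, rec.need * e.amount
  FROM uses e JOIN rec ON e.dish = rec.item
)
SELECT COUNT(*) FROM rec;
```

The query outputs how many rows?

8

Base: (Spring, need=1).
Iteration 1: components of {Spring} -> Cover = 1*1 = 1, Nut = 1*3 = 3, Panel = 1*3 = 3.
Iteration 2: components of {Cover,Nut,Panel} -> Base = 3*5 = 15, Washer = 3*2 = 6.
Iteration 3: components of {Base,Washer} -> Frame = 15*1 = 15, Rod = 6*1 = 6.
Iteration 4: no further components; recursion stops.
Total rows emitted: 8.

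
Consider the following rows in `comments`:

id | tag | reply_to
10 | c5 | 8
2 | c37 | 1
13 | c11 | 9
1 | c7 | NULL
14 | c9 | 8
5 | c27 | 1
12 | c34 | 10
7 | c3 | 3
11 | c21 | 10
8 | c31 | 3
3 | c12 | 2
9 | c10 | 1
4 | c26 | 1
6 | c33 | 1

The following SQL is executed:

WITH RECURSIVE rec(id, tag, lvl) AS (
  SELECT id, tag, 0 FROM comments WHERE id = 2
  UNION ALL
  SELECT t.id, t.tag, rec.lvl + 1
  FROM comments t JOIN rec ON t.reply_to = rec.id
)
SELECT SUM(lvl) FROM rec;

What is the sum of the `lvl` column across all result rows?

19

Base: id=2 (c37) at lvl 0.
Iteration 1: rows with reply_to in {2} -> c12 (id 3, lvl 1).
Iteration 2: rows with reply_to in {3} -> c3 (id 7, lvl 2), c31 (id 8, lvl 2).
Iteration 3: rows with reply_to in {7,8} -> c5 (id 10, lvl 3), c9 (id 14, lvl 3).
Iteration 4: rows with reply_to in {10,14} -> c21 (id 11, lvl 4), c34 (id 12, lvl 4).
Iteration 5: no rows with reply_to in {11,12}; recursion stops.
SUM(lvl) = 0 + 1 + 2 + 2 + 3 + 3 + 4 + 4 = 19.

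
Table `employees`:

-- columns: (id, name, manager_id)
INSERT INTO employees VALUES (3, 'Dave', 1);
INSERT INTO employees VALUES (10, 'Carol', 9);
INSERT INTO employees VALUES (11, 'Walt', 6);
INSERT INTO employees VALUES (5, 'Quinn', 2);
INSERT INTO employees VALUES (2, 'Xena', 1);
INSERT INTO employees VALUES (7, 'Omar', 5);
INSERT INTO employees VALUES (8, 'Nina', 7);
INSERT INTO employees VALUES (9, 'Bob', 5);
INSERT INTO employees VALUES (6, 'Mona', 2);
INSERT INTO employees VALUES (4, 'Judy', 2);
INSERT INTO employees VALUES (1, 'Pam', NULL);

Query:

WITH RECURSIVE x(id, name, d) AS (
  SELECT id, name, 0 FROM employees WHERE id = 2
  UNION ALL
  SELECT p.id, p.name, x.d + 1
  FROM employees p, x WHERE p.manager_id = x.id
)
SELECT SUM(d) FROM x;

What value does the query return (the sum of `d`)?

15

Base: id=2 (Xena) at d 0.
Iteration 1: rows with manager_id in {2} -> Judy (id 4, d 1), Quinn (id 5, d 1), Mona (id 6, d 1).
Iteration 2: rows with manager_id in {4,5,6} -> Omar (id 7, d 2), Bob (id 9, d 2), Walt (id 11, d 2).
Iteration 3: rows with manager_id in {7,9,11} -> Nina (id 8, d 3), Carol (id 10, d 3).
Iteration 4: no rows with manager_id in {8,10}; recursion stops.
SUM(d) = 0 + 1 + 1 + 1 + 2 + 2 + 2 + 3 + 3 = 15.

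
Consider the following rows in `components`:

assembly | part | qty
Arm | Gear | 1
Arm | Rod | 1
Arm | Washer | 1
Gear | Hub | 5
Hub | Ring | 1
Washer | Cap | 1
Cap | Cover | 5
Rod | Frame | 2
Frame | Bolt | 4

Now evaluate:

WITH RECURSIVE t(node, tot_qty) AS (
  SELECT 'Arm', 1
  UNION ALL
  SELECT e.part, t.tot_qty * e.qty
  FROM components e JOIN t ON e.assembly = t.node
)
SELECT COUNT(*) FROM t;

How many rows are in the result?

Base: (Arm, tot_qty=1).
Iteration 1: components of {Arm} -> Gear = 1*1 = 1, Rod = 1*1 = 1, Washer = 1*1 = 1.
Iteration 2: components of {Gear,Rod,Washer} -> Cap = 1*1 = 1, Frame = 1*2 = 2, Hub = 1*5 = 5.
Iteration 3: components of {Cap,Frame,Hub} -> Bolt = 2*4 = 8, Cover = 1*5 = 5, Ring = 5*1 = 5.
Iteration 4: no further components; recursion stops.
Total rows emitted: 10.

10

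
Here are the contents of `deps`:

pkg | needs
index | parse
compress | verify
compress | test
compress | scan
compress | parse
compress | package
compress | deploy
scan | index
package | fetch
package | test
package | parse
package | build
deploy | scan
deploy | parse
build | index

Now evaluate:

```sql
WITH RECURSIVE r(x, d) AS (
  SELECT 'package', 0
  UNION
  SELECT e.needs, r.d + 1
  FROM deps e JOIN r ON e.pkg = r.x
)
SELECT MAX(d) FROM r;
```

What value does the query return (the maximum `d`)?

3

Base: (package, d=0).
Iteration 1: edges from {package} -> (build, d=1), (fetch, d=1), (parse, d=1), (test, d=1).
Iteration 2: edges from {build,fetch,parse,test} -> (index, d=2).
Iteration 3: edges from {index} -> (parse, d=3).
Iteration 4: no outgoing edges from {parse}; recursion stops.
d values: 0, 1, 1, 1, 1, 2, 3; the maximum is 3.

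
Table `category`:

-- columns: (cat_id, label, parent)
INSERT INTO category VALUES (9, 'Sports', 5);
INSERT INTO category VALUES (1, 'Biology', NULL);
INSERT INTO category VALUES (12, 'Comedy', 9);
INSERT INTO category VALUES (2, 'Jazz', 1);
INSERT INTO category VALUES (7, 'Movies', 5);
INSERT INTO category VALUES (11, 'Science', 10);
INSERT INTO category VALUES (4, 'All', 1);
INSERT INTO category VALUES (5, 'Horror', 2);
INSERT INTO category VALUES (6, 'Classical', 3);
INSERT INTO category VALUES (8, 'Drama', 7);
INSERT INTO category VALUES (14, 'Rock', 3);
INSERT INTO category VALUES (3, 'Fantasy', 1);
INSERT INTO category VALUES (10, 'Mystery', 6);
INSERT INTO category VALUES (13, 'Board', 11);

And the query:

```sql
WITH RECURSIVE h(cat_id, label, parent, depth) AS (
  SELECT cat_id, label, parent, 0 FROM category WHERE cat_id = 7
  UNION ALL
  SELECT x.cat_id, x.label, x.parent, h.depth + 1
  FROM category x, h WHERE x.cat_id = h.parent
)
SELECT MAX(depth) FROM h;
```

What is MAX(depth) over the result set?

Base: cat_id=7 (Movies), parent=5, depth 0.
Iteration 1: join on cat_id=5 -> Horror (id 5, parent=2, depth 1).
Iteration 2: join on cat_id=2 -> Jazz (id 2, parent=1, depth 2).
Iteration 3: join on cat_id=1 -> Biology (id 1, parent=NULL, depth 3).
Iteration 4: parent is NULL; no match; recursion stops.
depth values: 0, 1, 2, 3; the maximum is 3.

3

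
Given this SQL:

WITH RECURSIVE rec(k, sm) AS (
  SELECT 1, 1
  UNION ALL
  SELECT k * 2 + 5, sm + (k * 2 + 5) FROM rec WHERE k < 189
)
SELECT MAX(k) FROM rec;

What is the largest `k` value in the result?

379

Base: k=1, sm=1.
Iteration 1: 1 < 189 holds -> k = 1 * 2 + 5 = 7, sm = 1 + 7 = 8.
Iteration 2: 7 < 189 holds -> k = 7 * 2 + 5 = 19, sm = 8 + 19 = 27.
Iteration 3: 19 < 189 holds -> k = 19 * 2 + 5 = 43, sm = 27 + 43 = 70.
Iteration 4: 43 < 189 holds -> k = 43 * 2 + 5 = 91, sm = 70 + 91 = 161.
Iteration 5: 91 < 189 holds -> k = 91 * 2 + 5 = 187, sm = 161 + 187 = 348.
Iteration 6: 187 < 189 holds -> k = 187 * 2 + 5 = 379, sm = 348 + 379 = 727.
Iteration 7: 379 < 189 fails; recursion stops.
k values: 1, 7, 19, 43, 91, 187, 379; the maximum is 379.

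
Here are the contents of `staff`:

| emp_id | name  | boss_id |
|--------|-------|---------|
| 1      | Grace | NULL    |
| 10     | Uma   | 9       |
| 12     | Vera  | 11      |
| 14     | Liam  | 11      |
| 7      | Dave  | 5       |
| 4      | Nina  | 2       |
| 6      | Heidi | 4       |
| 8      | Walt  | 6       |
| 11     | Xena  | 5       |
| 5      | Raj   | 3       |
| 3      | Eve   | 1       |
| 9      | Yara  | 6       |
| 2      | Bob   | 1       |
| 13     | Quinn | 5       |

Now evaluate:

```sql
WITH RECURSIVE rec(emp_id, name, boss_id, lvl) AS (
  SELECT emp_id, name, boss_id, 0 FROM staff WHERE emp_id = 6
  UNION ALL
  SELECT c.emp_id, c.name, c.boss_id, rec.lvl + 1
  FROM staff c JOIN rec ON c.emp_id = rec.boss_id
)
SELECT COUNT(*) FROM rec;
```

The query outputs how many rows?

Base: emp_id=6 (Heidi), boss_id=4, lvl 0.
Iteration 1: join on emp_id=4 -> Nina (id 4, boss_id=2, lvl 1).
Iteration 2: join on emp_id=2 -> Bob (id 2, boss_id=1, lvl 2).
Iteration 3: join on emp_id=1 -> Grace (id 1, boss_id=NULL, lvl 3).
Iteration 4: boss_id is NULL; no match; recursion stops.
Total rows emitted: 4.

4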